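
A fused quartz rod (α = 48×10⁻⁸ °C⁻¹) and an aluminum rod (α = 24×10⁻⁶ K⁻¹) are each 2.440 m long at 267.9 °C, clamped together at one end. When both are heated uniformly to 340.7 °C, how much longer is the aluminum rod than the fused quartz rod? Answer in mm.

ΔT = 72.8 K
fused quartz: ΔL = 48×10⁻⁸ × 2.440 m × 72.8 = 8.5263×10⁻⁵ m = 0.085263 mm
aluminum: ΔL = 24×10⁻⁶ × 2.440 m × 72.8 = 4.2632×10⁻³ m = 4.2632 mm
difference = 4.2632 − 0.085263 = 4.177937 mm

4.18 mm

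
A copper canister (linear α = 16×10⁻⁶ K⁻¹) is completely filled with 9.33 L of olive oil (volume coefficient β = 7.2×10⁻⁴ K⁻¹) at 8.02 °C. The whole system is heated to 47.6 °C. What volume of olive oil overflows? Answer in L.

The canister also expands: β_container ≈ 3α = 4.8×10⁻⁵ /K
Net overflow = V₀(β_liq − 3α_cont)ΔT
β − 3α = 7.20×10⁻⁴ − 4.8×10⁻⁵ = 6.72×10⁻⁴ /K; ΔT = 39.58 K
ΔV = 9.33 × 6.72×10⁻⁴ × 39.58 = 0.248 L

0.248 L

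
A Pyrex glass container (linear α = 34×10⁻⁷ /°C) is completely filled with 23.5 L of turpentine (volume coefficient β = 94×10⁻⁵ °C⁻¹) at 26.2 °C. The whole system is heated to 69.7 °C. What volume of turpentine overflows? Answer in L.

0.950 L

The container also expands: β_container ≈ 3α = 1.02×10⁻⁵ /K
Net overflow = V₀(β_liq − 3α_cont)ΔT
β − 3α = 9.40×10⁻⁴ − 1.02×10⁻⁵ = 9.298×10⁻⁴ /K; ΔT = 43.5 K
ΔV = 23.5 × 9.298×10⁻⁴ × 43.5 = 0.950 L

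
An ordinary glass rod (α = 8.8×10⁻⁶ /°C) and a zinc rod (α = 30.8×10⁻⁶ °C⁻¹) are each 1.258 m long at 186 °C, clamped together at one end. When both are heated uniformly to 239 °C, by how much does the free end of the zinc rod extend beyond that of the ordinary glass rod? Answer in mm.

ΔT = 53 K
ordinary glass: ΔL = 8.8×10⁻⁶ × 1.258 m × 53 = 5.8673×10⁻⁴ m = 0.58673 mm
zinc: ΔL = 30.8×10⁻⁶ × 1.258 m × 53 = 2.0536×10⁻³ m = 2.0536 mm
difference = 2.0536 − 0.58673 = 1.46687 mm

1.47 mm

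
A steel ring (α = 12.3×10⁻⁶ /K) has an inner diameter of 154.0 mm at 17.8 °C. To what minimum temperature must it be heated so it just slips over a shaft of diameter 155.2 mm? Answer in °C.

Required Δd = 155.2 − 154.0 = 1.2 mm
Δd = αd₀ΔT ⇒ ΔT = Δd/(αd₀) = 1.2 / (12.3×10⁻⁶ × 154.0) = 633.51 K
T_min = 17.8 + 633.51 = 651.31 °C

T = 651 °C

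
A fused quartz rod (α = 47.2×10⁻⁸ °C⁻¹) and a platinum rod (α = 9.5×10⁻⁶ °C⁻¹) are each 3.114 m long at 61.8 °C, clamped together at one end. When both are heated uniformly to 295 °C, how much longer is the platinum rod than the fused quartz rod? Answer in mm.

6.56 mm

ΔT = 233.2 K
fused quartz: ΔL = 47.2×10⁻⁸ × 3.114 m × 233.2 = 3.4276×10⁻⁴ m = 0.34276 mm
platinum: ΔL = 9.5×10⁻⁶ × 3.114 m × 233.2 = 6.8988×10⁻³ m = 6.8988 mm
difference = 6.8988 − 0.34276 = 6.55604 mm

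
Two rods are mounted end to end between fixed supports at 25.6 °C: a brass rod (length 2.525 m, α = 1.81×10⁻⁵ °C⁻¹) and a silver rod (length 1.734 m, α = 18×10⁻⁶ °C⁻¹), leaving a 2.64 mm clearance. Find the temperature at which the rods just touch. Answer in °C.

T = 59.9 °C

α₁L₁ = 4.57025×10⁻⁵ m/K, α₂L₂ = 3.1212×10⁻⁵ m/K → total 7.69145×10⁻⁵ m/K
ΔT = g/(α₁L₁+α₂L₂) = 2.64×10⁻³ / 7.69145×10⁻⁵ = 34.324 K
T = 25.6 + 34.324 = 59.924 °C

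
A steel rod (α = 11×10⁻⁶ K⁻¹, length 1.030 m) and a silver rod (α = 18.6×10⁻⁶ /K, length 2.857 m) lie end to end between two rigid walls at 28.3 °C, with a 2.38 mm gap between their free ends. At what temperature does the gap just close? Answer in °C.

T = 65.2 °C

Gap closes when ΔL₁ + ΔL₂ = 2.38 mm = 2.38×10⁻³ m
(α₁L₁ + α₂L₂)ΔT = g
α₁L₁ + α₂L₂ = 11×10⁻⁶×1.030 + 18.6×10⁻⁶×2.857 = 6.44702×10⁻⁵ m/K
ΔT = 2.38×10⁻³ / 6.44702×10⁻⁵ = 36.916 K
T = 28.3 + 36.916 = 65.216 °C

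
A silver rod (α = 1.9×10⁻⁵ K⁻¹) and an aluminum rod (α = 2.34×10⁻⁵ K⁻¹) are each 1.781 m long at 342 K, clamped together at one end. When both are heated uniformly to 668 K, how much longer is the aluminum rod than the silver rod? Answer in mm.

ΔT = 326 K
silver: ΔL = 1.9×10⁻⁵ × 1.781 m × 326 = 1.1032×10⁻² m = 11.032 mm
aluminum: ΔL = 2.34×10⁻⁵ × 1.781 m × 326 = 1.3586×10⁻² m = 13.586 mm
difference = 13.586 − 11.032 = 2.554 mm

2.55 mm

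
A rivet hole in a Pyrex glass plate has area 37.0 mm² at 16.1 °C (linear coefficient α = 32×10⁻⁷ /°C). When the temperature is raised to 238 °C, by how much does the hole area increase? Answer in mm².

Area coefficient ≈ 2α; |ΔT| = 221.9 K
ΔA = 2αA₀ΔT = 2(32×10⁻⁷)(37.0)(221.9) = 0.0525 mm²

ΔA = 0.0525 mm²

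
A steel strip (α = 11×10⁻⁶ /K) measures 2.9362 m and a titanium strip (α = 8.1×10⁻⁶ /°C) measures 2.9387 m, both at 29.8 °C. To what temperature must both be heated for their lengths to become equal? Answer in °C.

L₁(1 + α₁ΔT) = L₂(1 + α₂ΔT) ⇒ ΔT = (L₂ − L₁)/(α₁L₁ − α₂L₂)
L₂ − L₁ = 2.9387 − 2.9362 = 2.50×10⁻³ m
α₁L₁ − α₂L₂ = 11×10⁻⁶×2.9362 − 8.1×10⁻⁶×2.9387 = 8.49473×10⁻⁶ m/K
ΔT = 2.50×10⁻³ / 8.49473×10⁻⁶ = 294.300 K
T = 29.8 + 294.300 = 324.100 °C

T = 324.1 °C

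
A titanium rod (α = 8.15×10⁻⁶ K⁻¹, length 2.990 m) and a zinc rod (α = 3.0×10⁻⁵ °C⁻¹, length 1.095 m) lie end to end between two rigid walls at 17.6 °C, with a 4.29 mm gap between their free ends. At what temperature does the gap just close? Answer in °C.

T = 92.6 °C

α₁L₁ = 2.43685×10⁻⁵ m/K, α₂L₂ = 3.285×10⁻⁵ m/K → total 5.72185×10⁻⁵ m/K
ΔT = g/(α₁L₁+α₂L₂) = 4.29×10⁻³ / 5.72185×10⁻⁵ = 74.976 K
T = 17.6 + 74.976 = 92.576 °C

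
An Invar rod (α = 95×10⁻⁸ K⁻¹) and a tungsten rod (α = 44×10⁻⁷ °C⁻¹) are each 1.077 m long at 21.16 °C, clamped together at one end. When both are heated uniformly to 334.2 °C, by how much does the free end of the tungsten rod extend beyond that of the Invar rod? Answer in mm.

1.16 mm

ΔT = 313.04 K
Invar: ΔL = 95×10⁻⁸ × 1.077 m × 313.04 = 3.2029×10⁻⁴ m = 0.32029 mm
tungsten: ΔL = 44×10⁻⁷ × 1.077 m × 313.04 = 1.4834×10⁻³ m = 1.4834 mm
difference = 1.4834 − 0.32029 = 1.16311 mm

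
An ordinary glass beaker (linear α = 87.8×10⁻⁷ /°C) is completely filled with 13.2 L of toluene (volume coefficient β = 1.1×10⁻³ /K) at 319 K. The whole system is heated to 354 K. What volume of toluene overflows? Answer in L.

The beaker also expands: β_container ≈ 3α = 2.634×10⁻⁵ /K
Net overflow = V₀(β_liq − 3α_cont)ΔT
β − 3α = 1.10×10⁻³ − 2.634×10⁻⁵ = 1.07366×10⁻³ /K; ΔT = 35 K
ΔV = 13.2 × 1.07366×10⁻³ × 35 = 0.496 L

0.496 L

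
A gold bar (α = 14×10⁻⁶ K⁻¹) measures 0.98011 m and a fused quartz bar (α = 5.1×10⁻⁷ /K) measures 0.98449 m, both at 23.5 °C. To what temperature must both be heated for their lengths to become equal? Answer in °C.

Equal length when α₁L₁ΔT − α₂L₂ΔT = L₂ − L₁ = 4.38×10⁻³ m
α₁L₁ = 1.372154×10⁻⁵, α₂L₂ = 5.020899×10⁻⁷ → Δ(αL) = 1.32194501×10⁻⁵ m/K
ΔT = 4.38×10⁻³ / 1.32194501×10⁻⁵ = 331.330 K, so T = 23.5 + 331.330 = 354.830 °C

T = 354.8 °C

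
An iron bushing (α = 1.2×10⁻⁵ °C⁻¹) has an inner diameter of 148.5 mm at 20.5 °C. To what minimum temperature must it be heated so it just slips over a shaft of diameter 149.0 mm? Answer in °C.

Required Δd = 149.0 − 148.5 = 0.5 mm
Δd = αd₀ΔT ⇒ ΔT = Δd/(αd₀) = 0.5 / (1.2×10⁻⁵ × 148.5) = 280.58 K
T_min = 20.5 + 280.58 = 301.08 °C

T = 301 °C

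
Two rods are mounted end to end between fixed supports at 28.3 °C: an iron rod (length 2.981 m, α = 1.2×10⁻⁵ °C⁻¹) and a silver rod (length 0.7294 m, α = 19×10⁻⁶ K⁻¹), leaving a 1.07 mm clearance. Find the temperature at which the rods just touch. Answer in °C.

T = 49.9 °C

Gap closes when ΔL₁ + ΔL₂ = 1.07 mm = 1.07×10⁻³ m
(α₁L₁ + α₂L₂)ΔT = g
α₁L₁ + α₂L₂ = 1.2×10⁻⁵×2.981 + 19×10⁻⁶×0.7294 = 4.96306×10⁻⁵ m/K
ΔT = 1.07×10⁻³ / 4.96306×10⁻⁵ = 21.559 K
T = 28.3 + 21.559 = 49.859 °C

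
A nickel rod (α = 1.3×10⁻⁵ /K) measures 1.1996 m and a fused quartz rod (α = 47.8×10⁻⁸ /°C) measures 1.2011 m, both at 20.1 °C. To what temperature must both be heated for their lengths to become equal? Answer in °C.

Equal length when α₁L₁ΔT − α₂L₂ΔT = L₂ − L₁ = 1.50×10⁻³ m
α₁L₁ = 1.55948×10⁻⁵, α₂L₂ = 5.741258×10⁻⁷ → Δ(αL) = 1.50206742×10⁻⁵ m/K
ΔT = 1.50×10⁻³ / 1.50206742×10⁻⁵ = 99.862 K, so T = 20.1 + 99.862 = 119.962 °C

T = 120.0 °C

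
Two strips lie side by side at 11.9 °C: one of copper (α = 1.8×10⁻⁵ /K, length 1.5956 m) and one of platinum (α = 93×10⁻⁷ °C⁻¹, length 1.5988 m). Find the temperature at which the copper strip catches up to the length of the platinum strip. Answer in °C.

T = 242.9 °C

L₁(1 + α₁ΔT) = L₂(1 + α₂ΔT) ⇒ ΔT = (L₂ − L₁)/(α₁L₁ − α₂L₂)
L₂ − L₁ = 1.5988 − 1.5956 = 3.20×10⁻³ m
α₁L₁ − α₂L₂ = 1.8×10⁻⁵×1.5956 − 93×10⁻⁷×1.5988 = 1.385196×10⁻⁵ m/K
ΔT = 3.20×10⁻³ / 1.385196×10⁻⁵ = 231.014 K
T = 11.9 + 231.014 = 242.914 °C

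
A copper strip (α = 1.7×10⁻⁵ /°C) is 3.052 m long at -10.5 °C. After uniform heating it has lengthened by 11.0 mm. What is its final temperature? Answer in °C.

T = 202 °C

ΔL = αL₀ΔT ⇒ ΔT = ΔL / (αL₀)
ΔT = 11.0×10⁻³ m / (1.7×10⁻⁵ × 3.052 m) = 212.01 K
T = -10.5 + 212.01 = 201.51 °C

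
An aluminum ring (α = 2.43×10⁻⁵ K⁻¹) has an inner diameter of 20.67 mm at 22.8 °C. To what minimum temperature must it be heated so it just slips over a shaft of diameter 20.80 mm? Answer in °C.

Required Δd = 20.80 − 20.67 = 0.13 mm
Δd = αd₀ΔT ⇒ ΔT = Δd/(αd₀) = 0.13 / (2.43×10⁻⁵ × 20.67) = 258.82 K
T_min = 22.8 + 258.82 = 281.62 °C

T = 282 °C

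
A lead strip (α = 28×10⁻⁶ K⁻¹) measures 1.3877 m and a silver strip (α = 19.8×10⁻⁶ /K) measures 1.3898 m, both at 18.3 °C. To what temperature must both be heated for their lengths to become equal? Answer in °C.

T = 203.5 °C

L₁(1 + α₁ΔT) = L₂(1 + α₂ΔT) ⇒ ΔT = (L₂ − L₁)/(α₁L₁ − α₂L₂)
L₂ − L₁ = 1.3898 − 1.3877 = 2.10×10⁻³ m
α₁L₁ − α₂L₂ = 28×10⁻⁶×1.3877 − 19.8×10⁻⁶×1.3898 = 1.133756×10⁻⁵ m/K
ΔT = 2.10×10⁻³ / 1.133756×10⁻⁵ = 185.225 K
T = 18.3 + 185.225 = 203.525 °C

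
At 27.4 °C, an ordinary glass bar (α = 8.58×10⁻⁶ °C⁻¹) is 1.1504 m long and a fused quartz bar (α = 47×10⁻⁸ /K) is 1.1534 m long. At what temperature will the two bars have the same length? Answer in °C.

Equal length when α₁L₁ΔT − α₂L₂ΔT = L₂ − L₁ = 3.00×10⁻³ m
α₁L₁ = 9.870432×10⁻⁶, α₂L₂ = 5.42098×10⁻⁷ → Δ(αL) = 9.328334×10⁻⁶ m/K
ΔT = 3.00×10⁻³ / 9.328334×10⁻⁶ = 321.601 K, so T = 27.4 + 321.601 = 349.001 °C

T = 349.0 °C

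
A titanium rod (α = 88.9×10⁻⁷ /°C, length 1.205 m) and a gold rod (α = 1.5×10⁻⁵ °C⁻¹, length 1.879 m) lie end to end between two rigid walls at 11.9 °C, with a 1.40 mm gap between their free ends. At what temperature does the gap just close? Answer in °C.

T = 47.9 °C

Gap closes when ΔL₁ + ΔL₂ = 1.40 mm = 1.40×10⁻³ m
(α₁L₁ + α₂L₂)ΔT = g
α₁L₁ + α₂L₂ = 88.9×10⁻⁷×1.205 + 1.5×10⁻⁵×1.879 = 3.889745×10⁻⁵ m/K
ΔT = 1.40×10⁻³ / 3.889745×10⁻⁵ = 35.992 K
T = 11.9 + 35.992 = 47.892 °C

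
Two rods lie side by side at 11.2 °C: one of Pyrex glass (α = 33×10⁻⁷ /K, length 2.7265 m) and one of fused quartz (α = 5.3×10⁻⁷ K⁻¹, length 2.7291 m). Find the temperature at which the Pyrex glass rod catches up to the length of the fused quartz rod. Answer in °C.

Equal length when α₁L₁ΔT − α₂L₂ΔT = L₂ − L₁ = 2.60×10⁻³ m
α₁L₁ = 8.99745×10⁻⁶, α₂L₂ = 1.446423×10⁻⁶ → Δ(αL) = 7.551027×10⁻⁶ m/K
ΔT = 2.60×10⁻³ / 7.551027×10⁻⁶ = 344.324 K, so T = 11.2 + 344.324 = 355.524 °C

T = 355.5 °C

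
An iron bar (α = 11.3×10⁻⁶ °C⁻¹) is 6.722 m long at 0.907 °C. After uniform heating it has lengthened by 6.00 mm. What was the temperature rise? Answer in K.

ΔL = αL₀ΔT ⇒ ΔT = ΔL / (αL₀)
ΔT = 6.00×10⁻³ m / (11.3×10⁻⁶ × 6.722 m) = 78.990 K

ΔT = 79.0 K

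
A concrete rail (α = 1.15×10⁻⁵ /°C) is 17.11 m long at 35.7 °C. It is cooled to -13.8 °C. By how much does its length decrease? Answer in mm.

ΔL = 9.74 mm

|ΔT| = |-13.8 − 35.7| = 49.5 K
ΔL = αL₀ΔT = (1.15×10⁻⁵)(17.11)(49.5) = 9.74×10⁻³ m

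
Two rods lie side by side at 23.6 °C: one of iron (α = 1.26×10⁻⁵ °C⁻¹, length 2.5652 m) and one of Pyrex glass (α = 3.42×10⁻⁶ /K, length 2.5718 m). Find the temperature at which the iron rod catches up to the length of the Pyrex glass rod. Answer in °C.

T = 304.1 °C

L₁(1 + α₁ΔT) = L₂(1 + α₂ΔT) ⇒ ΔT = (L₂ − L₁)/(α₁L₁ − α₂L₂)
L₂ − L₁ = 2.5718 − 2.5652 = 6.60×10⁻³ m
α₁L₁ − α₂L₂ = 1.26×10⁻⁵×2.5652 − 3.42×10⁻⁶×2.5718 = 2.3525964×10⁻⁵ m/K
ΔT = 6.60×10⁻³ / 2.3525964×10⁻⁵ = 280.541 K
T = 23.6 + 280.541 = 304.141 °C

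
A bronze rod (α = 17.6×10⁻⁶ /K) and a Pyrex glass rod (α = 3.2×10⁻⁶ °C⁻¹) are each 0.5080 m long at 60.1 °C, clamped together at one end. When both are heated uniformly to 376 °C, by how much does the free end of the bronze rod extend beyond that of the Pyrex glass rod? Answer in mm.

ΔT = 315.9 K
bronze: ΔL = 17.6×10⁻⁶ × 0.5080 m × 315.9 = 2.8244×10⁻³ m = 2.8244 mm
Pyrex glass: ΔL = 3.2×10⁻⁶ × 0.5080 m × 315.9 = 5.1353×10⁻⁴ m = 0.51353 mm
difference = 2.8244 − 0.51353 = 2.31087 mm

2.31 mm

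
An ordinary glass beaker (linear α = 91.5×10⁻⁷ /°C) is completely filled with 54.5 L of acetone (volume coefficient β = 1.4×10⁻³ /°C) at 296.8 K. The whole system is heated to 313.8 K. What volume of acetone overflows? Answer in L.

1.27 L

The beaker also expands: β_container ≈ 3α = 2.745×10⁻⁵ /K
Net overflow = V₀(β_liq − 3α_cont)ΔT
β − 3α = 1.40×10⁻³ − 2.745×10⁻⁵ = 1.37255×10⁻³ /K; ΔT = 17.0 K
ΔV = 54.5 × 1.37255×10⁻³ × 17.0 = 1.27 L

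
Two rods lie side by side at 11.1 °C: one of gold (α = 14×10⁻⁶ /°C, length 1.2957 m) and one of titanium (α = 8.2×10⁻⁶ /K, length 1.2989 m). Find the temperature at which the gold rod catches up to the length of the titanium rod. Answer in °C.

Equal length when α₁L₁ΔT − α₂L₂ΔT = L₂ − L₁ = 3.20×10⁻³ m
α₁L₁ = 1.81398×10⁻⁵, α₂L₂ = 1.065098×10⁻⁵ → Δ(αL) = 7.48882×10⁻⁶ m/K
ΔT = 3.20×10⁻³ / 7.48882×10⁻⁶ = 427.304 K, so T = 11.1 + 427.304 = 438.404 °C

T = 438.4 °C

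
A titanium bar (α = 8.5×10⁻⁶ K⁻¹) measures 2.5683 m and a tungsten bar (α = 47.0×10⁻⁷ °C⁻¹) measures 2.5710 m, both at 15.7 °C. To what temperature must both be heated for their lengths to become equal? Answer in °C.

Equal length when α₁L₁ΔT − α₂L₂ΔT = L₂ − L₁ = 2.70×10⁻³ m
α₁L₁ = 2.183055×10⁻⁵, α₂L₂ = 1.20837×10⁻⁵ → Δ(αL) = 9.74685×10⁻⁶ m/K
ΔT = 2.70×10⁻³ / 9.74685×10⁻⁶ = 277.013 K, so T = 15.7 + 277.013 = 292.713 °C

T = 292.7 °C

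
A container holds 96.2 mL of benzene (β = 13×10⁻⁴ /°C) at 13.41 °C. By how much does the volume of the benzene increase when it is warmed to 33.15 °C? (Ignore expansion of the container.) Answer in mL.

|ΔT| = |33.15 − 13.41| = 19.74 K
ΔV = βV₀ΔT = (13×10⁻⁴)(96.2)(19.74) = 2.47 mL

ΔV = 2.47 mL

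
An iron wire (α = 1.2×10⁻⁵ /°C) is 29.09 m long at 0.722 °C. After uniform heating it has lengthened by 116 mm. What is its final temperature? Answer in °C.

ΔL = αL₀ΔT ⇒ ΔT = ΔL / (αL₀)
ΔT = 116×10⁻³ m / (1.2×10⁻⁵ × 29.09 m) = 332.302 K
T = 0.722 + 332.302 = 333.024 °C

T = 333 °C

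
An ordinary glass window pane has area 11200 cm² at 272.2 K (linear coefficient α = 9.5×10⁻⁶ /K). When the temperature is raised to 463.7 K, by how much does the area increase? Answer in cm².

Area coefficient ≈ 2α; |ΔT| = 191.5 K
ΔA = 2αA₀ΔT = 2(9.5×10⁻⁶)(11200)(191.5) = 40.8 cm²

ΔA = 40.8 cm²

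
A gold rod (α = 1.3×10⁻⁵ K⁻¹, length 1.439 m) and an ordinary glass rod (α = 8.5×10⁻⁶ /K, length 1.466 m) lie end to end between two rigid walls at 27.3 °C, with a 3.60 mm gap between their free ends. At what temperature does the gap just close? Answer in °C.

T = 143 °C

α₁L₁ = 1.8707×10⁻⁵ m/K, α₂L₂ = 1.2461×10⁻⁵ m/K → total 3.1168×10⁻⁵ m/K
ΔT = g/(α₁L₁+α₂L₂) = 3.60×10⁻³ / 3.1168×10⁻⁵ = 115.50 K
T = 27.3 + 115.50 = 142.80 °C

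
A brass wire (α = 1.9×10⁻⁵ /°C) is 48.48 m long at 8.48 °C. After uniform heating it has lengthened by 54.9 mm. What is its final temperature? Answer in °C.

ΔL = αL₀ΔT ⇒ ΔT = ΔL / (αL₀)
ΔT = 54.9×10⁻³ m / (1.9×10⁻⁵ × 48.48 m) = 59.601 K
T = 8.48 + 59.601 = 68.081 °C

T = 68.1 °C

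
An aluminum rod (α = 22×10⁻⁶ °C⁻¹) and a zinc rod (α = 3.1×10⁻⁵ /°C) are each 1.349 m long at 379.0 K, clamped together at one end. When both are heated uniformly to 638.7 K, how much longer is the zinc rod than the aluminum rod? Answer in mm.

3.15 mm

ΔT = 259.7 K
aluminum: ΔL = 22×10⁻⁶ × 1.349 m × 259.7 = 7.7074×10⁻³ m = 7.7074 mm
zinc: ΔL = 3.1×10⁻⁵ × 1.349 m × 259.7 = 1.0860×10⁻² m = 10.860 mm
difference = 10.860 − 7.7074 = 3.1526 mm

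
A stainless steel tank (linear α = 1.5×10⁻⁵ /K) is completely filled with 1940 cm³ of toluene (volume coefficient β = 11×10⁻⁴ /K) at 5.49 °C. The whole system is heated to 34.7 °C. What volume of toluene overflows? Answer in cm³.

59.8 cm³

The tank also expands: β_container ≈ 3α = 4.5×10⁻⁵ /K
Net overflow = V₀(β_liq − 3α_cont)ΔT
β − 3α = 1.10×10⁻³ − 4.5×10⁻⁵ = 1.055×10⁻³ /K; ΔT = 29.21 K
ΔV = 1940 × 1.055×10⁻³ × 29.21 = 59.8 cm³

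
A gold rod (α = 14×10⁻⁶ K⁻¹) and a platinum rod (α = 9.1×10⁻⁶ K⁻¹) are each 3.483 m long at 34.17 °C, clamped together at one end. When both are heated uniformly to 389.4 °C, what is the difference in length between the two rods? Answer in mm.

ΔT = 355.23 K
gold: ΔL = 14×10⁻⁶ × 3.483 m × 355.23 = 1.7322×10⁻² m = 17.322 mm
platinum: ΔL = 9.1×10⁻⁶ × 3.483 m × 355.23 = 1.1259×10⁻² m = 11.259 mm
difference = 17.322 − 11.259 = 6.063 mm

6.06 mm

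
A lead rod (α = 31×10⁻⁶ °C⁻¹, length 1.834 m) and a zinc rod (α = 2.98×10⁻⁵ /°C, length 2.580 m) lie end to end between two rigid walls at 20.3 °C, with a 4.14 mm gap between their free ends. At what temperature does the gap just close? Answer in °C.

T = 51.3 °C

α₁L₁ = 5.6854×10⁻⁵ m/K, α₂L₂ = 7.6884×10⁻⁵ m/K → total 1.33738×10⁻⁴ m/K
ΔT = g/(α₁L₁+α₂L₂) = 4.14×10⁻³ / 1.33738×10⁻⁴ = 30.956 K
T = 20.3 + 30.956 = 51.256 °C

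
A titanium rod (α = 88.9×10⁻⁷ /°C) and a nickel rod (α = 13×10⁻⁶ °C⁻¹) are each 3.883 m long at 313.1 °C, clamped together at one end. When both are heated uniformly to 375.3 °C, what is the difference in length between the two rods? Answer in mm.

0.993 mm

ΔT = 62.2 K
titanium: ΔL = 88.9×10⁻⁷ × 3.883 m × 62.2 = 2.1471×10⁻³ m = 2.1471 mm
nickel: ΔL = 13×10⁻⁶ × 3.883 m × 62.2 = 3.1398×10⁻³ m = 3.1398 mm
difference = 3.1398 − 2.1471 = 0.9927 mm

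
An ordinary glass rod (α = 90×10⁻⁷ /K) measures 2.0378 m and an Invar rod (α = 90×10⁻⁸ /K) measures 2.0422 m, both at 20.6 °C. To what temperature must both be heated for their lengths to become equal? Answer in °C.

T = 287.2 °C

Equal length when α₁L₁ΔT − α₂L₂ΔT = L₂ − L₁ = 4.40×10⁻³ m
α₁L₁ = 1.83402×10⁻⁵, α₂L₂ = 1.83798×10⁻⁶ → Δ(αL) = 1.650222×10⁻⁵ m/K
ΔT = 4.40×10⁻³ / 1.650222×10⁻⁵ = 266.631 K, so T = 20.6 + 266.631 = 287.231 °C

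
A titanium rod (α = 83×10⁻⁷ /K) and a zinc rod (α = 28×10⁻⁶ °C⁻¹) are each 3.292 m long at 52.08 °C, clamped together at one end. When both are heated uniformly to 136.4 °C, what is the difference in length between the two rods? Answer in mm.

5.47 mm

ΔT = 84.32 K
titanium: ΔL = 83×10⁻⁷ × 3.292 m × 84.32 = 2.3039×10⁻³ m = 2.3039 mm
zinc: ΔL = 28×10⁻⁶ × 3.292 m × 84.32 = 7.7723×10⁻³ m = 7.7723 mm
difference = 7.7723 − 2.3039 = 5.4684 mm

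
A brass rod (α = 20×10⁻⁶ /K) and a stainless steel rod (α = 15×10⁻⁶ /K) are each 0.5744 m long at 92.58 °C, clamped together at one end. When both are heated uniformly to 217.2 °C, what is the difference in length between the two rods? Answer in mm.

0.358 mm

ΔT = 124.62 K
brass: ΔL = 20×10⁻⁶ × 0.5744 m × 124.62 = 1.4316×10⁻³ m = 1.4316 mm
stainless steel: ΔL = 15×10⁻⁶ × 0.5744 m × 124.62 = 1.0737×10⁻³ m = 1.0737 mm
difference = 1.4316 − 1.0737 = 0.3579 mm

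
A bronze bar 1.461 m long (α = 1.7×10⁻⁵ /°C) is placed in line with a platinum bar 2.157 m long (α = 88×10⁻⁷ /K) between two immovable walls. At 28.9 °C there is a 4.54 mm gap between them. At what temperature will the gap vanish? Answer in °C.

T = 133 °C

Gap closes when ΔL₁ + ΔL₂ = 4.54 mm = 4.54×10⁻³ m
(α₁L₁ + α₂L₂)ΔT = g
α₁L₁ + α₂L₂ = 1.7×10⁻⁵×1.461 + 88×10⁻⁷×2.157 = 4.38186×10⁻⁵ m/K
ΔT = 4.54×10⁻³ / 4.38186×10⁻⁵ = 103.61 K
T = 28.9 + 103.61 = 132.51 °C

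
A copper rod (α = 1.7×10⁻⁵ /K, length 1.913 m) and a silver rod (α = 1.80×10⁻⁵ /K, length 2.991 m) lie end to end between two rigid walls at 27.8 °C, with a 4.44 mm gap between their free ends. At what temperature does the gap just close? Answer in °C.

T = 79.2 °C

α₁L₁ = 3.2521×10⁻⁵ m/K, α₂L₂ = 5.3838×10⁻⁵ m/K → total 8.6359×10⁻⁵ m/K
ΔT = g/(α₁L₁+α₂L₂) = 4.44×10⁻³ / 8.6359×10⁻⁵ = 51.413 K
T = 27.8 + 51.413 = 79.213 °C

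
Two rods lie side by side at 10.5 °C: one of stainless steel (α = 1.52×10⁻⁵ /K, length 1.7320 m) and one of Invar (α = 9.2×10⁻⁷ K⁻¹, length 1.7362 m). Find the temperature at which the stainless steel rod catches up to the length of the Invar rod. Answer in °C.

L₁(1 + α₁ΔT) = L₂(1 + α₂ΔT) ⇒ ΔT = (L₂ − L₁)/(α₁L₁ − α₂L₂)
L₂ − L₁ = 1.7362 − 1.7320 = 4.20×10⁻³ m
α₁L₁ − α₂L₂ = 1.52×10⁻⁵×1.7320 − 9.2×10⁻⁷×1.7362 = 2.4729096×10⁻⁵ m/K
ΔT = 4.20×10⁻³ / 2.4729096×10⁻⁵ = 169.840 K
T = 10.5 + 169.840 = 180.340 °C

T = 180.3 °C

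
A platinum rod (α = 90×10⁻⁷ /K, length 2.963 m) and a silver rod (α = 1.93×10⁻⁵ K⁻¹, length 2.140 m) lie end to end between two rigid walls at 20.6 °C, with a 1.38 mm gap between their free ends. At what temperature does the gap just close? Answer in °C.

T = 40.9 °C

Gap closes when ΔL₁ + ΔL₂ = 1.38 mm = 1.38×10⁻³ m
(α₁L₁ + α₂L₂)ΔT = g
α₁L₁ + α₂L₂ = 90×10⁻⁷×2.963 + 1.93×10⁻⁵×2.140 = 6.7969×10⁻⁵ m/K
ΔT = 1.38×10⁻³ / 6.7969×10⁻⁵ = 20.303 K
T = 20.6 + 20.303 = 40.903 °C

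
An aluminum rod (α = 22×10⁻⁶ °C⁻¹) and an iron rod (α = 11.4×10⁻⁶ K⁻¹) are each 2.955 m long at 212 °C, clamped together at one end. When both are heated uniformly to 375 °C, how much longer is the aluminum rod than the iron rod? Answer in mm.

5.11 mm

ΔT = 163 K
aluminum: ΔL = 22×10⁻⁶ × 2.955 m × 163 = 1.0597×10⁻² m = 10.597 mm
iron: ΔL = 11.4×10⁻⁶ × 2.955 m × 163 = 5.4910×10⁻³ m = 5.4910 mm
difference = 10.597 − 5.4910 = 5.106 mm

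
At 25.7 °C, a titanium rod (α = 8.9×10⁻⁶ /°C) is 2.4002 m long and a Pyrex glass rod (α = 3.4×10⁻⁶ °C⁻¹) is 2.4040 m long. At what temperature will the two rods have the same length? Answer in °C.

Equal length when α₁L₁ΔT − α₂L₂ΔT = L₂ − L₁ = 3.80×10⁻³ m
α₁L₁ = 2.136178×10⁻⁵, α₂L₂ = 8.1736×10⁻⁶ → Δ(αL) = 1.318818×10⁻⁵ m/K
ΔT = 3.80×10⁻³ / 1.318818×10⁻⁵ = 288.137 K, so T = 25.7 + 288.137 = 313.837 °C

T = 313.8 °C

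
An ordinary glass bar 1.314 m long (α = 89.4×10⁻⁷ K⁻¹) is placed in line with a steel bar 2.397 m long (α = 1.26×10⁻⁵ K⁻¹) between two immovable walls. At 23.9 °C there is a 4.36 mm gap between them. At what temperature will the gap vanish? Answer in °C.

α₁L₁ = 1.174716×10⁻⁵ m/K, α₂L₂ = 3.02022×10⁻⁵ m/K → total 4.194936×10⁻⁵ m/K
ΔT = g/(α₁L₁+α₂L₂) = 4.36×10⁻³ / 4.194936×10⁻⁵ = 103.93 K
T = 23.9 + 103.93 = 127.83 °C

T = 128 °C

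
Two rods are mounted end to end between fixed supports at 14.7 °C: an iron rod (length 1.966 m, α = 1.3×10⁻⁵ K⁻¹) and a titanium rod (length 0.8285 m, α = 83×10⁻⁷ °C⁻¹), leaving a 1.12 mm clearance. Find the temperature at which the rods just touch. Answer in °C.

Gap closes when ΔL₁ + ΔL₂ = 1.12 mm = 1.12×10⁻³ m
(α₁L₁ + α₂L₂)ΔT = g
α₁L₁ + α₂L₂ = 1.3×10⁻⁵×1.966 + 83×10⁻⁷×0.8285 = 3.243455×10⁻⁵ m/K
ΔT = 1.12×10⁻³ / 3.243455×10⁻⁵ = 34.531 K
T = 14.7 + 34.531 = 49.231 °C

T = 49.2 °C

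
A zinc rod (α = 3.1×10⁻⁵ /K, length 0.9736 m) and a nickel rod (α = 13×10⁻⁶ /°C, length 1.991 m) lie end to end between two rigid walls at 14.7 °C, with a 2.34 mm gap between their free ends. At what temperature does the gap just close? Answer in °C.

T = 56.4 °C

α₁L₁ = 3.01816×10⁻⁵ m/K, α₂L₂ = 2.5883×10⁻⁵ m/K → total 5.60646×10⁻⁵ m/K
ΔT = g/(α₁L₁+α₂L₂) = 2.34×10⁻³ / 5.60646×10⁻⁵ = 41.738 K
T = 14.7 + 41.738 = 56.438 °C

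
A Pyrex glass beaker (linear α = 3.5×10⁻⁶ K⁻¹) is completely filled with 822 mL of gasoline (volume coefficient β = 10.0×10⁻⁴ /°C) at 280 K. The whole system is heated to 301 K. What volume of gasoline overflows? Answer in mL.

17.1 mL

The beaker also expands: β_container ≈ 3α = 1.05×10⁻⁵ /K
Net overflow = V₀(β_liq − 3α_cont)ΔT
β − 3α = 1.00×10⁻³ − 1.05×10⁻⁵ = 9.895×10⁻⁴ /K; ΔT = 21 K
ΔV = 822 × 9.895×10⁻⁴ × 21 = 17.1 mL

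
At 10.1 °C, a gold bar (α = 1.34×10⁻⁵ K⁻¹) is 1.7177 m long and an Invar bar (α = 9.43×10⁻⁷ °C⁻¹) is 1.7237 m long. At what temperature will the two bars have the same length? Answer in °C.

Equal length when α₁L₁ΔT − α₂L₂ΔT = L₂ − L₁ = 6.00×10⁻³ m
α₁L₁ = 2.301718×10⁻⁵, α₂L₂ = 1.6254491×10⁻⁶ → Δ(αL) = 2.13917309×10⁻⁵ m/K
ΔT = 6.00×10⁻³ / 2.13917309×10⁻⁵ = 280.482 K, so T = 10.1 + 280.482 = 290.582 °C

T = 290.6 °C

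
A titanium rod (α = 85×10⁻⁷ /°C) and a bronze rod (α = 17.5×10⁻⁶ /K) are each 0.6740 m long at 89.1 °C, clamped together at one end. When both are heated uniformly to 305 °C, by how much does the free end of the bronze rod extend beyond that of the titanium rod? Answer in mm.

ΔT = 215.9 K
titanium: ΔL = 85×10⁻⁷ × 0.6740 m × 215.9 = 1.2369×10⁻³ m = 1.2369 mm
bronze: ΔL = 17.5×10⁻⁶ × 0.6740 m × 215.9 = 2.5465×10⁻³ m = 2.5465 mm
difference = 2.5465 − 1.2369 = 1.3096 mm

1.31 mm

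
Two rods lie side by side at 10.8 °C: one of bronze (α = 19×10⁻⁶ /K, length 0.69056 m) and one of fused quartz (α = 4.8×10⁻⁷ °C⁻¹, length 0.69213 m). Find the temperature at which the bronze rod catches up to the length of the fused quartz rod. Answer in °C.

Equal length when α₁L₁ΔT − α₂L₂ΔT = L₂ − L₁ = 1.57×10⁻³ m
α₁L₁ = 1.312064×10⁻⁵, α₂L₂ = 3.322224×10⁻⁷ → Δ(αL) = 1.27884176×10⁻⁵ m/K
ΔT = 1.57×10⁻³ / 1.27884176×10⁻⁵ = 122.767 K, so T = 10.8 + 122.767 = 133.567 °C

T = 133.6 °C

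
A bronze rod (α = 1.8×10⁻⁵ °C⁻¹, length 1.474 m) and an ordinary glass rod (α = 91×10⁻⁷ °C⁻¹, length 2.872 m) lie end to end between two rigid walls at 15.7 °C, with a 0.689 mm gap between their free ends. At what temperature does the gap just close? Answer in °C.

T = 28.8 °C

Gap closes when ΔL₁ + ΔL₂ = 0.689 mm = 6.89×10⁻⁴ m
(α₁L₁ + α₂L₂)ΔT = g
α₁L₁ + α₂L₂ = 1.8×10⁻⁵×1.474 + 91×10⁻⁷×2.872 = 5.26672×10⁻⁵ m/K
ΔT = 6.89×10⁻⁴ / 5.26672×10⁻⁵ = 13.082 K
T = 15.7 + 13.082 = 28.782 °C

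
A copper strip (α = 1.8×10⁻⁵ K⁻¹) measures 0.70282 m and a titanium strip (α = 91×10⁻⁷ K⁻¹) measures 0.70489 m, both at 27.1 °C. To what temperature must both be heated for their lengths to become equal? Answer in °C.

T = 359.0 °C

L₁(1 + α₁ΔT) = L₂(1 + α₂ΔT) ⇒ ΔT = (L₂ − L₁)/(α₁L₁ − α₂L₂)
L₂ − L₁ = 0.70489 − 0.70282 = 2.07×10⁻³ m
α₁L₁ − α₂L₂ = 1.8×10⁻⁵×0.70282 − 91×10⁻⁷×0.70489 = 6.236261×10⁻⁶ m/K
ΔT = 2.07×10⁻³ / 6.236261×10⁻⁶ = 331.930 K
T = 27.1 + 331.930 = 359.030 °C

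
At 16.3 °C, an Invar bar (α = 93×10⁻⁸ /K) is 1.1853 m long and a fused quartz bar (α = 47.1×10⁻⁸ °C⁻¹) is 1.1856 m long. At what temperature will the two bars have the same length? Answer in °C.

L₁(1 + α₁ΔT) = L₂(1 + α₂ΔT) ⇒ ΔT = (L₂ − L₁)/(α₁L₁ − α₂L₂)
L₂ − L₁ = 1.1856 − 1.1853 = 3.00×10⁻⁴ m
α₁L₁ − α₂L₂ = 93×10⁻⁸×1.1853 − 47.1×10⁻⁸×1.1856 = 5.439114×10⁻⁷ m/K
ΔT = 3.00×10⁻⁴ / 5.439114×10⁻⁷ = 551.560 K
T = 16.3 + 551.560 = 567.860 °C

T = 567.9 °C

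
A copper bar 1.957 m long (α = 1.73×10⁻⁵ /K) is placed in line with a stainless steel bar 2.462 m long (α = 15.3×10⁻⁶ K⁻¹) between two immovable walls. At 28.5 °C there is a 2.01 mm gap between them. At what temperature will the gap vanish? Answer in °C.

α₁L₁ = 3.38561×10⁻⁵ m/K, α₂L₂ = 3.76686×10⁻⁵ m/K → total 7.15247×10⁻⁵ m/K
ΔT = g/(α₁L₁+α₂L₂) = 2.01×10⁻³ / 7.15247×10⁻⁵ = 28.102 K
T = 28.5 + 28.102 = 56.602 °C

T = 56.6 °C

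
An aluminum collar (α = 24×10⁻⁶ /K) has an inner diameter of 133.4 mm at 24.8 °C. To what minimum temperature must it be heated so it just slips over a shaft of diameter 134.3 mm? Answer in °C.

Required Δd = 134.3 − 133.4 = 0.9 mm
Δd = αd₀ΔT ⇒ ΔT = Δd/(αd₀) = 0.9 / (24×10⁻⁶ × 133.4) = 281.11 K
T_min = 24.8 + 281.11 = 305.91 °C

T = 306 °C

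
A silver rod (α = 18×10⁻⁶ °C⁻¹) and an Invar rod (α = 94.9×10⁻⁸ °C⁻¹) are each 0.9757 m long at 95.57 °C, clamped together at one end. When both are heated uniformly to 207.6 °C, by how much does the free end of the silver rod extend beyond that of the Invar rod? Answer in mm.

ΔT = 112.03 K
silver: ΔL = 18×10⁻⁶ × 0.9757 m × 112.03 = 1.9675×10⁻³ m = 1.9675 mm
Invar: ΔL = 94.9×10⁻⁸ × 0.9757 m × 112.03 = 1.0373×10⁻⁴ m = 0.10373 mm
difference = 1.9675 − 0.10373 = 1.86377 mm

1.86 mm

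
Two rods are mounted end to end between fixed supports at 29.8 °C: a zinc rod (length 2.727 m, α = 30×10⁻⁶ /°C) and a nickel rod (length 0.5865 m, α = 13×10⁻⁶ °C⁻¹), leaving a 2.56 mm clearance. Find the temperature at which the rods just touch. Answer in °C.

α₁L₁ = 8.181×10⁻⁵ m/K, α₂L₂ = 7.6245×10⁻⁶ m/K → total 8.94345×10⁻⁵ m/K
ΔT = g/(α₁L₁+α₂L₂) = 2.56×10⁻³ / 8.94345×10⁻⁵ = 28.624 K
T = 29.8 + 28.624 = 58.424 °C

T = 58.4 °C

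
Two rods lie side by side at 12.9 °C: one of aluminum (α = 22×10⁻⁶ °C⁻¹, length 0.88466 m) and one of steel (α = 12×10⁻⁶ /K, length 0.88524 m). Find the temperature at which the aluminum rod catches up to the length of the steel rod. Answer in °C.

T = 78.51 °C

L₁(1 + α₁ΔT) = L₂(1 + α₂ΔT) ⇒ ΔT = (L₂ − L₁)/(α₁L₁ − α₂L₂)
L₂ − L₁ = 0.88524 − 0.88466 = 5.80×10⁻⁴ m
α₁L₁ − α₂L₂ = 22×10⁻⁶×0.88466 − 12×10⁻⁶×0.88524 = 8.83964×10⁻⁶ m/K
ΔT = 5.80×10⁻⁴ / 8.83964×10⁻⁶ = 65.6135 K
T = 12.9 + 65.6135 = 78.5135 °C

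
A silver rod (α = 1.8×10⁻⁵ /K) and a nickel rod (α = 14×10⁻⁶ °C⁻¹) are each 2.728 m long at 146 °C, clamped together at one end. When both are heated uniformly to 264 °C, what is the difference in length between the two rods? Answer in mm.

1.29 mm

ΔT = 118 K
silver: ΔL = 1.8×10⁻⁵ × 2.728 m × 118 = 5.7943×10⁻³ m = 5.7943 mm
nickel: ΔL = 14×10⁻⁶ × 2.728 m × 118 = 4.5067×10⁻³ m = 4.5067 mm
difference = 5.7943 − 4.5067 = 1.2876 mm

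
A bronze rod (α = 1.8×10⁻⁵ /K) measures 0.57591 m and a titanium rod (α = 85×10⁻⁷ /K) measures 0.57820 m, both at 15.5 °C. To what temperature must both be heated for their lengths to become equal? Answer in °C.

T = 435.6 °C

L₁(1 + α₁ΔT) = L₂(1 + α₂ΔT) ⇒ ΔT = (L₂ − L₁)/(α₁L₁ − α₂L₂)
L₂ − L₁ = 0.57820 − 0.57591 = 2.29×10⁻³ m
α₁L₁ − α₂L₂ = 1.8×10⁻⁵×0.57591 − 85×10⁻⁷×0.57820 = 5.45168×10⁻⁶ m/K
ΔT = 2.29×10⁻³ / 5.45168×10⁻⁶ = 420.054 K
T = 15.5 + 420.054 = 435.554 °C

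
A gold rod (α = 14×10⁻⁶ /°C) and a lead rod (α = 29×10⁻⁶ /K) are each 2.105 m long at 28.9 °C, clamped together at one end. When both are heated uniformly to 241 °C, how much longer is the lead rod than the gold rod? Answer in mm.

6.70 mm

ΔT = 212.1 K
gold: ΔL = 14×10⁻⁶ × 2.105 m × 212.1 = 6.2506×10⁻³ m = 6.2506 mm
lead: ΔL = 29×10⁻⁶ × 2.105 m × 212.1 = 1.2948×10⁻² m = 12.948 mm
difference = 12.948 − 6.2506 = 6.6974 mm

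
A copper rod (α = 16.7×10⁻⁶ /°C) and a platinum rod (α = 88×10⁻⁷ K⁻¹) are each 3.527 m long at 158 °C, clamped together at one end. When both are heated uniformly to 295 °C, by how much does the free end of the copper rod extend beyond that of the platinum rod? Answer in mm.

ΔT = 137 K
copper: ΔL = 16.7×10⁻⁶ × 3.527 m × 137 = 8.0694×10⁻³ m = 8.0694 mm
platinum: ΔL = 88×10⁻⁷ × 3.527 m × 137 = 4.2522×10⁻³ m = 4.2522 mm
difference = 8.0694 − 4.2522 = 3.8172 mm

3.82 mm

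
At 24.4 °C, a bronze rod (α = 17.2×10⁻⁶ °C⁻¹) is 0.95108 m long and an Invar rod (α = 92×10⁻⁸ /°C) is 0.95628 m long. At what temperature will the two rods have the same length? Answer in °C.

Equal length when α₁L₁ΔT − α₂L₂ΔT = L₂ − L₁ = 5.20×10⁻³ m
α₁L₁ = 1.6358576×10⁻⁵, α₂L₂ = 8.797776×10⁻⁷ → Δ(αL) = 1.54787984×10⁻⁵ m/K
ΔT = 5.20×10⁻³ / 1.54787984×10⁻⁵ = 335.943 K, so T = 24.4 + 335.943 = 360.343 °C

T = 360.3 °C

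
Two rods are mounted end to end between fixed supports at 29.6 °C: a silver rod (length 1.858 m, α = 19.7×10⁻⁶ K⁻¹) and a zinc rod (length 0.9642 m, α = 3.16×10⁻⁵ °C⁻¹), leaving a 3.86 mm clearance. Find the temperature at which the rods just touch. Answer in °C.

T = 87.2 °C

Gap closes when ΔL₁ + ΔL₂ = 3.86 mm = 3.86×10⁻³ m
(α₁L₁ + α₂L₂)ΔT = g
α₁L₁ + α₂L₂ = 19.7×10⁻⁶×1.858 + 3.16×10⁻⁵×0.9642 = 6.707132×10⁻⁵ m/K
ΔT = 3.86×10⁻³ / 6.707132×10⁻⁵ = 57.551 K
T = 29.6 + 57.551 = 87.151 °C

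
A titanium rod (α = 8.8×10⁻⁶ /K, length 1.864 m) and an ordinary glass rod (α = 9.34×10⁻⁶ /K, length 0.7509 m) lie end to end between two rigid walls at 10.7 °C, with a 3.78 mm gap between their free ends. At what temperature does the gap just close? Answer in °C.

Gap closes when ΔL₁ + ΔL₂ = 3.78 mm = 3.78×10⁻³ m
(α₁L₁ + α₂L₂)ΔT = g
α₁L₁ + α₂L₂ = 8.8×10⁻⁶×1.864 + 9.34×10⁻⁶×0.7509 = 2.3416606×10⁻⁵ m/K
ΔT = 3.78×10⁻³ / 2.3416606×10⁻⁵ = 161.42 K
T = 10.7 + 161.42 = 172.12 °C

T = 172 °C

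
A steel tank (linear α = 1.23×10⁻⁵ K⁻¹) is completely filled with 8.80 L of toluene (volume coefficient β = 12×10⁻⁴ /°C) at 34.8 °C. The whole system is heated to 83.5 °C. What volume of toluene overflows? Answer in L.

The tank also expands: β_container ≈ 3α = 3.69×10⁻⁵ /K
Net overflow = V₀(β_liq − 3α_cont)ΔT
β − 3α = 1.20×10⁻³ − 3.69×10⁻⁵ = 1.1631×10⁻³ /K; ΔT = 48.7 K
ΔV = 8.80 × 1.1631×10⁻³ × 48.7 = 0.498 L

0.498 L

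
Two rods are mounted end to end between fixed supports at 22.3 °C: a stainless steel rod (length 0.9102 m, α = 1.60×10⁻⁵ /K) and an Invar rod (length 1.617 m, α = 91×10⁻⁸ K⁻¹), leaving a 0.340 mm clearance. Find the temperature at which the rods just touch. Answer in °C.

α₁L₁ = 1.45632×10⁻⁵ m/K, α₂L₂ = 1.47147×10⁻⁶ m/K → total 1.603467×10⁻⁵ m/K
ΔT = g/(α₁L₁+α₂L₂) = 3.40×10⁻⁴ / 1.603467×10⁻⁵ = 21.204 K
T = 22.3 + 21.204 = 43.504 °C

T = 43.5 °C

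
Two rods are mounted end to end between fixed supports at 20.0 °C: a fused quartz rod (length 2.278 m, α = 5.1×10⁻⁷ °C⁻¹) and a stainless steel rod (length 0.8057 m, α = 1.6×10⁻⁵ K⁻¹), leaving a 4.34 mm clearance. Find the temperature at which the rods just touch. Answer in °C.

Gap closes when ΔL₁ + ΔL₂ = 4.34 mm = 4.34×10⁻³ m
(α₁L₁ + α₂L₂)ΔT = g
α₁L₁ + α₂L₂ = 5.1×10⁻⁷×2.278 + 1.6×10⁻⁵×0.8057 = 1.405298×10⁻⁵ m/K
ΔT = 4.34×10⁻³ / 1.405298×10⁻⁵ = 308.83 K
T = 20.0 + 308.83 = 328.83 °C

T = 329 °C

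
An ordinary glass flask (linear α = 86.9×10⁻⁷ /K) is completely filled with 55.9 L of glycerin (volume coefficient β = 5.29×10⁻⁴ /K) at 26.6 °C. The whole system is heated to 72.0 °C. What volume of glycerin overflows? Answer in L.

1.28 L

The flask also expands: β_container ≈ 3α = 2.607×10⁻⁵ /K
Net overflow = V₀(β_liq − 3α_cont)ΔT
β − 3α = 5.29×10⁻⁴ − 2.607×10⁻⁵ = 5.0293×10⁻⁴ /K; ΔT = 45.4 K
ΔV = 55.9 × 5.0293×10⁻⁴ × 45.4 = 1.28 L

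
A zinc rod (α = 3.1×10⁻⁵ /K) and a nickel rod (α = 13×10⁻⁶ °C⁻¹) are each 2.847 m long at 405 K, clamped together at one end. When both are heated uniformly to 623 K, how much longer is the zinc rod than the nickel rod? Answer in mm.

ΔT = 218 K
zinc: ΔL = 3.1×10⁻⁵ × 2.847 m × 218 = 1.9240×10⁻² m = 19.240 mm
nickel: ΔL = 13×10⁻⁶ × 2.847 m × 218 = 8.0684×10⁻³ m = 8.0684 mm
difference = 19.240 − 8.0684 = 11.1716 mm

11.2 mm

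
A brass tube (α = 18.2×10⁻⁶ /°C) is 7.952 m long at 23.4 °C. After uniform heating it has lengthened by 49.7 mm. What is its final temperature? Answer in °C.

T = 367 °C

ΔL = αL₀ΔT ⇒ ΔT = ΔL / (αL₀)
ΔT = 49.7×10⁻³ m / (18.2×10⁻⁶ × 7.952 m) = 343.41 K
T = 23.4 + 343.41 = 366.81 °C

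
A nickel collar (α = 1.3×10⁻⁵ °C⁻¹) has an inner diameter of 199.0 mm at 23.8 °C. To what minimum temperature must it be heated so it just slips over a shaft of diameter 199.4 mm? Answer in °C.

Required Δd = 199.4 − 199.0 = 0.4 mm
Δd = αd₀ΔT ⇒ ΔT = Δd/(αd₀) = 0.4 / (1.3×10⁻⁵ × 199.0) = 154.62 K
T_min = 23.8 + 154.62 = 178.42 °C

T = 178 °C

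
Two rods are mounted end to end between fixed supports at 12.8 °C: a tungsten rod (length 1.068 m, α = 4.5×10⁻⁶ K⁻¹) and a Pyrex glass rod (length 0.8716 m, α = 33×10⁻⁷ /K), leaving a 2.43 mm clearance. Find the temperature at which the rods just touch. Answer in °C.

T = 329 °C

Gap closes when ΔL₁ + ΔL₂ = 2.43 mm = 2.43×10⁻³ m
(α₁L₁ + α₂L₂)ΔT = g
α₁L₁ + α₂L₂ = 4.5×10⁻⁶×1.068 + 33×10⁻⁷×0.8716 = 7.68228×10⁻⁶ m/K
ΔT = 2.43×10⁻³ / 7.68228×10⁻⁶ = 316.31 K
T = 12.8 + 316.31 = 329.11 °C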